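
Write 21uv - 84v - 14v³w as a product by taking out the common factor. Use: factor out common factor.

7v(3u - 12 - 2v²w)

21uv - 84v - 14v³w
= 7(3uv - 12v - 2v³w)    [factor out 7]
= 7v(3u - 12 - 2v²w)    [factor out v]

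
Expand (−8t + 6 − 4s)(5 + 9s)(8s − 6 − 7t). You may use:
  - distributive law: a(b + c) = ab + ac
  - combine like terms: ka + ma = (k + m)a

(−8t + 6 − 4s)(5 + 9s)(8s − 6 − 7t)
= (−40t − 72st + 30 + 54s − 20s − 36s^2)(8s − 6 − 7t)    [distributive law]
= (−40t − 72st + 30 + 34s − 36s^2)(8s − 6 − 7t)    [combine like terms]
= −320st + 240t + 280t^2 − 576s^2t + 432st + 504st^2 + 240s − 180 − 210t + 272s^2 − 204s − 238st − 288s^3 + 216s^2 + 252s^2t    [distributive law]
= −126st + 30t + 280t^2 − 324s^2t + 504st^2 + 36s − 180 + 488s^2 − 288s^3    [combine like terms]

−126st + 30t + 280t^2 − 324s^2t + 504st^2 + 36s − 180 + 488s^2 − 288s^3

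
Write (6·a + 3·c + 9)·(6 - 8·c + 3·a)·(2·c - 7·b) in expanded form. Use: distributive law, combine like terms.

(6·a + 3·c + 9)·(6 - 8·c + 3·a)·(2·c - 7·b)
= (36·a - 48·a·c + 18·a^2 + 18·c - 24·c^2 + 9·a·c + 54 - 72·c + 27·a)·(2·c - 7·b)    [distributive law]
= (63·a - 39·a·c + 18·a^2 - 54·c - 24·c^2 + 54)·(2·c - 7·b)    [combine like terms]
= 126·a·c - 441·a·b - 78·a·c^2 + 273·a·b·c + 36·a^2·c - 126·a^2·b - 108·c^2 + 378·b·c - 48·c^3 + 168·b·c^2 + 108·c - 378·b    [distributive law]

126·a·c - 441·a·b - 78·a·c^2 + 273·a·b·c + 36·a^2·c - 126·a^2·b - 108·c^2 + 378·b·c - 48·c^3 + 168·b·c^2 + 108·c - 378·b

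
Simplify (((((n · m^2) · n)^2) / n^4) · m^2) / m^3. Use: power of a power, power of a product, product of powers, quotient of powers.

(((((n · m^2) · n)^2) / n^4) · m^2) / m^3
= (((((n · m^2)^2) · (n^2)) / n^4) · m^2) / m^3    [power of a product]
= (((((n^2) · ((m^2)^2)) · (n^2)) / n^4) · m^2) / m^3    [power of a product]
= ((((n^2 · m^4) · (n^2)) / n^4) · m^2) / m^3    [power of a power]
= m^3    [quotient of powers; product of powers]

m^3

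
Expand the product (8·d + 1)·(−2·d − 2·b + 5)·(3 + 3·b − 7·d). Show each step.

(8·d + 1)·(−2·d − 2·b + 5)·(3 + 3·b − 7·d)
= (−16·d^2 − 16·b·d + 40·d − 2·d − 2·b + 5)·(3 + 3·b − 7·d)    [distributive law]
= (−16·d^2 − 16·b·d + 38·d − 2·b + 5)·(3 + 3·b − 7·d)    [combine like terms]
= −48·d^2 − 48·b·d^2 + 112·d^3 − 48·b·d − 48·b^2·d + 112·b·d^2 + 114·d + 114·b·d − 266·d^2 − 6·b − 6·b^2 + 14·b·d + 15 + 15·b − 35·d    [distributive law]
= −314·d^2 + 64·b·d^2 + 112·d^3 + 80·b·d − 48·b^2·d + 79·d + 9·b − 6·b^2 + 15    [combine like terms]

−314·d^2 + 64·b·d^2 + 112·d^3 + 80·b·d − 48·b^2·d + 79·d + 9·b − 6·b^2 + 15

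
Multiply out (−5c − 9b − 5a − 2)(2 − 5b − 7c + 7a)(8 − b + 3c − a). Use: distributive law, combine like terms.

20c + 676bc + 292c^2 − 76ac + 47b^2c + 229bc^2 − 202abc + 105c^3 − 35ac^2 − 60b + 368b^2 − 272ab − 45b^3 − 7ab^2 + 73a^2b − 188a − 256a^2 − 105a^2c + 35a^3 − 32

(−5c − 9b − 5a − 2)(2 − 5b − 7c + 7a)(8 − b + 3c − a)
= (−10c + 25bc + 35c^2 − 35ac − 18b + 45b^2 + 63bc − 63ab − 10a + 25ab + 35ac − 35a^2 − 4 + 10b + 14c − 14a)(8 − b + 3c − a)    [distributive law]
= (4c + 88bc + 35c^2 − 8b + 45b^2 − 38ab − 24a − 35a^2 − 4)(8 − b + 3c − a)    [combine like terms]
= 32c − 4bc + 12c^2 − 4ac + 704bc − 88b^2c + 264bc^2 − 88abc + 280c^2 − 35bc^2 + 105c^3 − 35ac^2 − 64b + 8b^2 − 24bc + 8ab + 360b^2 − 45b^3 + 135b^2c − 45ab^2 − 304ab + 38ab^2 − 114abc + 38a^2b − 192a + 24ab − 72ac + 24a^2 − 280a^2 + 35a^2b − 105a^2c + 35a^3 − 32 + 4b − 12c + 4a    [distributive law]
= 20c + 676bc + 292c^2 − 76ac + 47b^2c + 229bc^2 − 202abc + 105c^3 − 35ac^2 − 60b + 368b^2 − 272ab − 45b^3 − 7ab^2 + 73a^2b − 188a − 256a^2 − 105a^2c + 35a^3 − 32    [combine like terms]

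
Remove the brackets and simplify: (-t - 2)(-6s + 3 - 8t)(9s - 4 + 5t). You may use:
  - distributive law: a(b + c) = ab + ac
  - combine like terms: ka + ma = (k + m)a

54s²t + 153st + 102st² - 82t + 33t² + 40t³ + 108s² - 102s + 24

(-t - 2)(-6s + 3 - 8t)(9s - 4 + 5t)
= (6st - 3t + 8t² + 12s - 6 + 16t)(9s - 4 + 5t)    [distributive law]
= (6st + 13t + 8t² + 12s - 6)(9s - 4 + 5t)    [combine like terms]
= 54s²t - 24st + 30st² + 117st - 52t + 65t² + 72st² - 32t² + 40t³ + 108s² - 48s + 60st - 54s + 24 - 30t    [distributive law]
= 54s²t + 153st + 102st² - 82t + 33t² + 40t³ + 108s² - 102s + 24    [combine like terms]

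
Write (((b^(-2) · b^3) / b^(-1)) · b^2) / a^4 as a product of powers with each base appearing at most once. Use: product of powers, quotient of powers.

(((b^(-2) · b^3) / b^(-1)) · b^2) / a^4
= ((b / b^(-1)) · b^2) / a^4    [product of powers]
= (b^2 · b^2) / a^4    [quotient of powers]
= b^4 / a^4    [product of powers]
= a^(-4)·b^4    [quotient of powers]

a^(-4)·b^4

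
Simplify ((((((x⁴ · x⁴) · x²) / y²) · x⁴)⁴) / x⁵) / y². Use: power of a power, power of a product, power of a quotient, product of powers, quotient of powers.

((((((x⁴ · x⁴) · x²) / y²) · x⁴)⁴) / x⁵) / y²
= ((((((x⁴ · x⁴) · x²) / y²)⁴) · ((x⁴)⁴)) / x⁵) / y²    [power of a product]
= ((((((x⁴ · x⁴) · x²)⁴) / ((y²)⁴)) · ((x⁴)⁴)) / x⁵) / y²    [power of a quotient]
= ((((((x⁴ · x⁴)⁴) · ((x²)⁴)) / ((y²)⁴)) · ((x⁴)⁴)) / x⁵) / y²    [power of a product]
= (((((((x⁴)⁴) · ((x⁴)⁴)) · ((x²)⁴)) / ((y²)⁴)) · ((x⁴)⁴)) / x⁵) / y²    [power of a product]
= (((((x¹⁶ · ((x⁴)⁴)) · ((x²)⁴)) / ((y²)⁴)) · ((x⁴)⁴)) / x⁵) / y²    [power of a power]
= (((((x¹⁶ · x¹⁶) · ((x²)⁴)) / ((y²)⁴)) · ((x⁴)⁴)) / x⁵) / y²    [power of a power]
= ((((x³² · ((x²)⁴)) / ((y²)⁴)) · ((x⁴)⁴)) / x⁵) / y²    [product of powers]
= ((((x³² · x⁸) / ((y²)⁴)) · ((x⁴)⁴)) / x⁵) / y²    [power of a power]
= (((x⁴⁰ / ((y²)⁴)) · ((x⁴)⁴)) / x⁵) / y²    [product of powers]
= (((x⁴⁰ / y⁸) · ((x⁴)⁴)) / x⁵) / y²    [power of a power]
= (((x⁴⁰ / y⁸) · x¹⁶) / x⁵) / y²    [power of a power]
= x⁵¹y⁻¹⁰    [quotient of powers; product of powers]

x⁵¹y⁻¹⁰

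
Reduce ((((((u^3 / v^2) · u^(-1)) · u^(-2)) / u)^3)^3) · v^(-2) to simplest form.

u^(-9)v^(-20)

((((((u^3 / v^2) · u^(-1)) · u^(-2)) / u)^3)^3) · v^(-2)
= (((((u^3 / v^2) · u^(-1)) · u^(-2)) / u)^9) · v^(-2)    [power of a power]
= (((((u^3 / v^2) · u^(-1)) · u^(-2))^9) / (u^9)) · v^(-2)    [power of a quotient]
= (((((u^3 / v^2) · u^(-1))^9) · ((u^(-2))^9)) / (u^9)) · v^(-2)    [power of a product]
= (((((u^3 / v^2)^9) · ((u^(-1))^9)) · ((u^(-2))^9)) / (u^9)) · v^(-2)    [power of a product]
= ((((((u^3)^9) / ((v^2)^9)) · ((u^(-1))^9)) · ((u^(-2))^9)) / (u^9)) · v^(-2)    [power of a quotient]
= ((((u^27 / ((v^2)^9)) · ((u^(-1))^9)) · ((u^(-2))^9)) / (u^9)) · v^(-2)    [power of a power]
= ((((u^27 / v^18) · ((u^(-1))^9)) · ((u^(-2))^9)) / (u^9)) · v^(-2)    [power of a power]
= ((((u^27 / v^18) · u^(-9)) · ((u^(-2))^9)) / (u^9)) · v^(-2)    [power of a power]
= ((((u^27 / v^18) · u^(-9)) · u^(-18)) / (u^9)) · v^(-2)    [power of a power]
= u^(-9)v^(-20)    [quotient of powers; product of powers]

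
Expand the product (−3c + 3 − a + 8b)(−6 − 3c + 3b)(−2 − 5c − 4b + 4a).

72c − 63c^2 + 225bc − 45c^3 + 129bc^2 + 21ac^2 + 12b^2c − 129abc + 36 + 150b − 84a + 108b^2 − 174ab + 24a^2 + 12a^2c + 108ab^2 − 12a^2b − 96b^3

(−3c + 3 − a + 8b)(−6 − 3c + 3b)(−2 − 5c − 4b + 4a)
= (18c + 9c^2 − 9bc − 18 − 9c + 9b + 6a + 3ac − 3ab − 48b − 24bc + 24b^2)(−2 − 5c − 4b + 4a)    [distributive law]
= (9c + 9c^2 − 33bc − 18 − 39b + 6a + 3ac − 3ab + 24b^2)(−2 − 5c − 4b + 4a)    [combine like terms]
= −18c − 45c^2 − 36bc + 36ac − 18c^2 − 45c^3 − 36bc^2 + 36ac^2 + 66bc + 165bc^2 + 132b^2c − 132abc + 36 + 90c + 72b − 72a + 78b + 195bc + 156b^2 − 156ab − 12a − 30ac − 24ab + 24a^2 − 6ac − 15ac^2 − 12abc + 12a^2c + 6ab + 15abc + 12ab^2 − 12a^2b − 48b^2 − 120b^2c − 96b^3 + 96ab^2    [distributive law]
= 72c − 63c^2 + 225bc − 45c^3 + 129bc^2 + 21ac^2 + 12b^2c − 129abc + 36 + 150b − 84a + 108b^2 − 174ab + 24a^2 + 12a^2c + 108ab^2 − 12a^2b − 96b^3    [combine like terms]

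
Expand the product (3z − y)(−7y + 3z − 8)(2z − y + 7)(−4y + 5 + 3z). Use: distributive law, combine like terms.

342y^2z^2 − 729yz^2 − 243yz^3 − 173y^3z + 825y^2z + 200yz + 135z^3 + 54z^4 − 429z^2 − 840z + 28y^4 − 199y^3 − 19y^2 + 280y

(3z − y)(−7y + 3z − 8)(2z − y + 7)(−4y + 5 + 3z)
= (−21yz + 9z^2 − 24z + 7y^2 − 3yz + 8y)(2z − y + 7)(−4y + 5 + 3z)    [distributive law]
= (−24yz + 9z^2 − 24z + 7y^2 + 8y)(2z − y + 7)(−4y + 5 + 3z)    [combine like terms]
= (−48yz^2 + 24y^2z − 168yz + 18z^3 − 9yz^2 + 63z^2 − 48z^2 + 24yz − 168z + 14y^2z − 7y^3 + 49y^2 + 16yz − 8y^2 + 56y)(−4y + 5 + 3z)    [distributive law]
= (−57yz^2 + 38y^2z − 128yz + 18z^3 + 15z^2 − 168z − 7y^3 + 41y^2 + 56y)(−4y + 5 + 3z)    [combine like terms]
= 228y^2z^2 − 285yz^2 − 171yz^3 − 152y^3z + 190y^2z + 114y^2z^2 + 512y^2z − 640yz − 384yz^2 − 72yz^3 + 90z^3 + 54z^4 − 60yz^2 + 75z^2 + 45z^3 + 672yz − 840z − 504z^2 + 28y^4 − 35y^3 − 21y^3z − 164y^3 + 205y^2 + 123y^2z − 224y^2 + 280y + 168yz    [distributive law]
= 342y^2z^2 − 729yz^2 − 243yz^3 − 173y^3z + 825y^2z + 200yz + 135z^3 + 54z^4 − 429z^2 − 840z + 28y^4 − 199y^3 − 19y^2 + 280y    [combine like terms]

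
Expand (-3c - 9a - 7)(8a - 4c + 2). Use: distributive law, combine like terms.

12ac + 12c² + 22c - 72a² - 74a - 14

(-3c - 9a - 7)(8a - 4c + 2)
= -24ac + 12c² - 6c - 72a² + 36ac - 18a - 56a + 28c - 14    [distributive law]
= 12ac + 12c² + 22c - 72a² - 74a - 14    [combine like terms]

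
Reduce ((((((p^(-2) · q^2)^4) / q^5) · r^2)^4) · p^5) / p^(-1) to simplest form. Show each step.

p^(-26)·q^12·r^8

((((((p^(-2) · q^2)^4) / q^5) · r^2)^4) · p^5) / p^(-1)
= ((((((p^(-2) · q^2)^4) / q^5)^4) · ((r^2)^4)) · p^5) / p^(-1)    [power of a product]
= ((((((p^(-2) · q^2)^4)^4) / ((q^5)^4)) · ((r^2)^4)) · p^5) / p^(-1)    [power of a quotient]
= (((((p^(-2) · q^2)^16) / ((q^5)^4)) · ((r^2)^4)) · p^5) / p^(-1)    [power of a power]
= ((((((p^(-2))^16) · ((q^2)^16)) / ((q^5)^4)) · ((r^2)^4)) · p^5) / p^(-1)    [power of a product]
= ((((p^(-32) · ((q^2)^16)) / ((q^5)^4)) · ((r^2)^4)) · p^5) / p^(-1)    [power of a power]
= ((((p^(-32) · q^32) / ((q^5)^4)) · ((r^2)^4)) · p^5) / p^(-1)    [power of a power]
= ((((p^(-32) · q^32) / q^20) · ((r^2)^4)) · p^5) / p^(-1)    [power of a power]
= ((((p^(-32) · q^32) / q^20) · r^8) · p^5) / p^(-1)    [power of a power]
= p^(-26)·q^12·r^8    [quotient of powers; product of powers]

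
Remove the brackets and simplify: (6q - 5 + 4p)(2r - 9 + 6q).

(6q - 5 + 4p)(2r - 9 + 6q)
= 12qr - 54q + 36q^2 - 10r + 45 - 30q + 8pr - 36p + 24pq    [distributive law]
= 12qr - 84q + 36q^2 - 10r + 45 + 8pr - 36p + 24pq    [combine like terms]

12qr - 84q + 36q^2 - 10r + 45 + 8pr - 36p + 24pq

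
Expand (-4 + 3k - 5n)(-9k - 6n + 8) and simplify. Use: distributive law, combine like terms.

(-4 + 3k - 5n)(-9k - 6n + 8)
= 36k + 24n - 32 - 27k^2 - 18kn + 24k + 45kn + 30n^2 - 40n    [distributive law]
= 60k - 16n - 32 - 27k^2 + 27kn + 30n^2    [combine like terms]

60k - 16n - 32 - 27k^2 + 27kn + 30n^2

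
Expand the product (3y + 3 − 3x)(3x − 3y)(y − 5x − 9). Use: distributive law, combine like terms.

(3y + 3 − 3x)(3x − 3y)(y − 5x − 9)
= (9xy − 9y^2 + 9x − 9y − 9x^2 + 9xy)(y − 5x − 9)    [distributive law]
= (18xy − 9y^2 + 9x − 9y − 9x^2)(y − 5x − 9)    [combine like terms]
= 18xy^2 − 90x^2y − 162xy − 9y^3 + 45xy^2 + 81y^2 + 9xy − 45x^2 − 81x − 9y^2 + 45xy + 81y − 9x^2y + 45x^3 + 81x^2    [distributive law]
= 63xy^2 − 99x^2y − 108xy − 9y^3 + 72y^2 + 36x^2 − 81x + 81y + 45x^3    [combine like terms]

63xy^2 − 99x^2y − 108xy − 9y^3 + 72y^2 + 36x^2 − 81x + 81y + 45x^3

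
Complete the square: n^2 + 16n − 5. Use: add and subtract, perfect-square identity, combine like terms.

(n + 8)^2 − 69

n^2 + 16n − 5
= n^2 + 16n + 64 − 64 − 5    [add and subtract 64]
= (n + 8)^2 − 64 − 5    [perfect-square identity]
= (n + 8)^2 − 69    [combine constants]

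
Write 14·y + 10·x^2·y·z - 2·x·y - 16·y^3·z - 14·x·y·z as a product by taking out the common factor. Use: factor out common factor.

2·y(7 + 5·x^2·z - x - 8·y^2·z - 7·x·z)

14·y + 10·x^2·y·z - 2·x·y - 16·y^3·z - 14·x·y·z
= 2(7·y + 5·x^2·y·z - x·y - 8·y^3·z - 7·x·y·z)    [factor out 2]
= 2·y(7 + 5·x^2·z - x - 8·y^2·z - 7·x·z)    [factor out y]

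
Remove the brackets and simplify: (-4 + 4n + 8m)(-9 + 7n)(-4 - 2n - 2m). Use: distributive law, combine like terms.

-144 + 184n + 216m + 16n² + 48mn - 56n³ - 168mn² + 144m² - 112m²n

(-4 + 4n + 8m)(-9 + 7n)(-4 - 2n - 2m)
= (36 - 28n - 36n + 28n² - 72m + 56mn)(-4 - 2n - 2m)    [distributive law]
= (36 - 64n + 28n² - 72m + 56mn)(-4 - 2n - 2m)    [combine like terms]
= -144 - 72n - 72m + 256n + 128n² + 128mn - 112n² - 56n³ - 56mn² + 288m + 144mn + 144m² - 224mn - 112mn² - 112m²n    [distributive law]
= -144 + 184n + 216m + 16n² + 48mn - 56n³ - 168mn² + 144m² - 112m²n    [combine like terms]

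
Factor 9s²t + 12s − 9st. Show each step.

9s²t + 12s − 9st
= 3(3s²t + 4s − 3st)    [factor out 3]
= 3s(3st + 4 − 3t)    [factor out s]

3s(3st + 4 − 3t)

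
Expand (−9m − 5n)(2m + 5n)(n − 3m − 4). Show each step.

147m^2n + 54m^3 + 72m^2 + 20mn^2 + 220mn − 25n^3 + 100n^2

(−9m − 5n)(2m + 5n)(n − 3m − 4)
= (−18m^2 − 45mn − 10mn − 25n^2)(n − 3m − 4)    [distributive law]
= (−18m^2 − 55mn − 25n^2)(n − 3m − 4)    [combine like terms]
= −18m^2n + 54m^3 + 72m^2 − 55mn^2 + 165m^2n + 220mn − 25n^3 + 75mn^2 + 100n^2    [distributive law]
= 147m^2n + 54m^3 + 72m^2 + 20mn^2 + 220mn − 25n^3 + 100n^2    [combine like terms]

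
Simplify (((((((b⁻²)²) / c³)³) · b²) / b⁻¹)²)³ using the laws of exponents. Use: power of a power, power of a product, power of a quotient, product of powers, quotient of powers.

(((((((b⁻²)²) / c³)³) · b²) / b⁻¹)²)³
= ((((((b⁻²)²) / c³)³) · b²) / b⁻¹)⁶    [power of a power]
= ((((((b⁻²)²) / c³)³) · b²)⁶) / ((b⁻¹)⁶)    [power of a quotient]
= ((((((b⁻²)²) / c³)³)⁶) · ((b²)⁶)) / ((b⁻¹)⁶)    [power of a product]
= (((((b⁻²)²) / c³)¹⁸) · ((b²)⁶)) / ((b⁻¹)⁶)    [power of a power]
= (((((b⁻²)²)¹⁸) / ((c³)¹⁸)) · ((b²)⁶)) / ((b⁻¹)⁶)    [power of a quotient]
= ((((b⁻²)³⁶) / ((c³)¹⁸)) · ((b²)⁶)) / ((b⁻¹)⁶)    [power of a power]
= ((b⁻⁷² / ((c³)¹⁸)) · ((b²)⁶)) / ((b⁻¹)⁶)    [power of a power]
= ((b⁻⁷² / c⁵⁴) · ((b²)⁶)) / ((b⁻¹)⁶)    [power of a power]
= ((b⁻⁷² / c⁵⁴) · b¹²) / ((b⁻¹)⁶)    [power of a power]
= ((b⁻⁷² / c⁵⁴) · b¹²) / b⁻⁶    [power of a power]
= b⁻⁵⁴c⁻⁵⁴    [quotient of powers; product of powers]

b⁻⁵⁴c⁻⁵⁴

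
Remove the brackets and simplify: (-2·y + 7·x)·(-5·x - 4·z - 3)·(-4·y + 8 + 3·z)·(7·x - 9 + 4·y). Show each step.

(-2·y + 7·x)·(-5·x - 4·z - 3)·(-4·y + 8 + 3·z)·(7·x - 9 + 4·y)
= (10·x·y + 8·y·z + 6·y - 35·x^2 - 28·x·z - 21·x)·(-4·y + 8 + 3·z)·(7·x - 9 + 4·y)    [distributive law]
= (-40·x·y^2 + 80·x·y + 30·x·y·z - 32·y^2·z + 64·y·z + 24·y·z^2 - 24·y^2 + 48·y + 18·y·z + 140·x^2·y - 280·x^2 - 105·x^2·z + 112·x·y·z - 224·x·z - 84·x·z^2 + 84·x·y - 168·x - 63·x·z)·(7·x - 9 + 4·y)    [distributive law]
= (-40·x·y^2 + 164·x·y + 142·x·y·z - 32·y^2·z + 82·y·z + 24·y·z^2 - 24·y^2 + 48·y + 140·x^2·y - 280·x^2 - 105·x^2·z - 287·x·z - 84·x·z^2 - 168·x)·(7·x - 9 + 4·y)    [combine like terms]
= -280·x^2·y^2 + 360·x·y^2 - 160·x·y^3 + 1148·x^2·y - 1476·x·y + 656·x·y^2 + 994·x^2·y·z - 1278·x·y·z + 568·x·y^2·z - 224·x·y^2·z + 288·y^2·z - 128·y^3·z + 574·x·y·z - 738·y·z + 328·y^2·z + 168·x·y·z^2 - 216·y·z^2 + 96·y^2·z^2 - 168·x·y^2 + 216·y^2 - 96·y^3 + 336·x·y - 432·y + 192·y^2 + 980·x^3·y - 1260·x^2·y + 560·x^2·y^2 - 1960·x^3 + 2520·x^2 - 1120·x^2·y - 735·x^3·z + 945·x^2·z - 420·x^2·y·z - 2009·x^2·z + 2583·x·z - 1148·x·y·z - 588·x^2·z^2 + 756·x·z^2 - 336·x·y·z^2 - 1176·x^2 + 1512·x - 672·x·y    [distributive law]
= 280·x^2·y^2 + 848·x·y^2 - 160·x·y^3 - 1232·x^2·y - 1812·x·y + 574·x^2·y·z - 1852·x·y·z + 344·x·y^2·z + 616·y^2·z - 128·y^3·z - 738·y·z - 168·x·y·z^2 - 216·y·z^2 + 96·y^2·z^2 + 408·y^2 - 96·y^3 - 432·y + 980·x^3·y - 1960·x^3 + 1344·x^2 - 735·x^3·z - 1064·x^2·z + 2583·x·z - 588·x^2·z^2 + 756·x·z^2 + 1512·x    [combine like terms]

280·x^2·y^2 + 848·x·y^2 - 160·x·y^3 - 1232·x^2·y - 1812·x·y + 574·x^2·y·z - 1852·x·y·z + 344·x·y^2·z + 616·y^2·z - 128·y^3·z - 738·y·z - 168·x·y·z^2 - 216·y·z^2 + 96·y^2·z^2 + 408·y^2 - 96·y^3 - 432·y + 980·x^3·y - 1960·x^3 + 1344·x^2 - 735·x^3·z - 1064·x^2·z + 2583·x·z - 588·x^2·z^2 + 756·x·z^2 + 1512·x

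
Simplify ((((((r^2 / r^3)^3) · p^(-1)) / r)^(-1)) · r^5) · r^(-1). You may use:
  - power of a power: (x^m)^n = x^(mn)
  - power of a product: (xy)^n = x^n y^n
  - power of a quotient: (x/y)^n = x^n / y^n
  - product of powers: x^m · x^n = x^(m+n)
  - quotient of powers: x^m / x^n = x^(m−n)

((((((r^2 / r^3)^3) · p^(-1)) / r)^(-1)) · r^5) · r^(-1)
= ((((((r^2 / r^3)^3) · p^(-1))^(-1)) / (r^(-1))) · r^5) · r^(-1)    [power of a quotient]
= ((((((r^2 / r^3)^3)^(-1)) · ((p^(-1))^(-1))) / (r^(-1))) · r^5) · r^(-1)    [power of a product]
= (((((r^2 / r^3)^(-3)) · ((p^(-1))^(-1))) / (r^(-1))) · r^5) · r^(-1)    [power of a power]
= ((((((r^2)^(-3)) / ((r^3)^(-3))) · ((p^(-1))^(-1))) / (r^(-1))) · r^5) · r^(-1)    [power of a quotient]
= ((((r^(-6) / ((r^3)^(-3))) · ((p^(-1))^(-1))) / (r^(-1))) · r^5) · r^(-1)    [power of a power]
= ((((r^(-6) / r^(-9)) · ((p^(-1))^(-1))) / (r^(-1))) · r^5) · r^(-1)    [power of a power]
= (((r^3 · ((p^(-1))^(-1))) / (r^(-1))) · r^5) · r^(-1)    [quotient of powers]
= (((r^3 · p) / (r^(-1))) · r^5) · r^(-1)    [power of a power]
= pr^8    [quotient of powers; product of powers]

pr^8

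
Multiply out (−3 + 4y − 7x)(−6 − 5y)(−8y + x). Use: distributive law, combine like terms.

(−3 + 4y − 7x)(−6 − 5y)(−8y + x)
= (18 + 15y − 24y − 20y^2 + 42x + 35xy)(−8y + x)    [distributive law]
= (18 − 9y − 20y^2 + 42x + 35xy)(−8y + x)    [combine like terms]
= −144y + 18x + 72y^2 − 9xy + 160y^3 − 20xy^2 − 336xy + 42x^2 − 280xy^2 + 35x^2y    [distributive law]
= −144y + 18x + 72y^2 − 345xy + 160y^3 − 300xy^2 + 42x^2 + 35x^2y    [combine like terms]

−144y + 18x + 72y^2 − 345xy + 160y^3 − 300xy^2 + 42x^2 + 35x^2y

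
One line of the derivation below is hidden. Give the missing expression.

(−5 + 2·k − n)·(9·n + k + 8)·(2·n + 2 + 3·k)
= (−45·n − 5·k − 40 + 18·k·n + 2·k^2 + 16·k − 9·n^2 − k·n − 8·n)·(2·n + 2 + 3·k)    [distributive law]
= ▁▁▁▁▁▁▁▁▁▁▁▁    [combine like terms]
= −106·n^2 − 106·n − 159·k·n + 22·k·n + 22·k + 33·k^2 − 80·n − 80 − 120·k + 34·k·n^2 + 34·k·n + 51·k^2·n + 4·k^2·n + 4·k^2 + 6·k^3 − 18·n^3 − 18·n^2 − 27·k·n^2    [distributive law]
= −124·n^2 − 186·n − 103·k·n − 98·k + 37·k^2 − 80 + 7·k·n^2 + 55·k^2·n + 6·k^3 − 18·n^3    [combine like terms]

By combine like terms:

(−53·n + 11·k − 40 + 17·k·n + 2·k^2 − 9·n^2)·(2·n + 2 + 3·k)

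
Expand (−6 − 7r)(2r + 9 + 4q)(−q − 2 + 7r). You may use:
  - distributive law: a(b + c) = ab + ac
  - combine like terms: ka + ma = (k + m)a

(−6 − 7r)(2r + 9 + 4q)(−q − 2 + 7r)
= (−12r − 54 − 24q − 14r^2 − 63r − 28qr)(−q − 2 + 7r)    [distributive law]
= (−75r − 54 − 24q − 14r^2 − 28qr)(−q − 2 + 7r)    [combine like terms]
= 75qr + 150r − 525r^2 + 54q + 108 − 378r + 24q^2 + 48q − 168qr + 14qr^2 + 28r^2 − 98r^3 + 28q^2r + 56qr − 196qr^2    [distributive law]
= −37qr − 228r − 497r^2 + 102q + 108 + 24q^2 − 182qr^2 − 98r^3 + 28q^2r    [combine like terms]

−37qr − 228r − 497r^2 + 102q + 108 + 24q^2 − 182qr^2 − 98r^3 + 28q^2r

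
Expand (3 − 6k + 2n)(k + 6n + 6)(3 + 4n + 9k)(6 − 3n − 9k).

(3 − 6k + 2n)(k + 6n + 6)(3 + 4n + 9k)(6 − 3n − 9k)
= (3k + 18n + 18 − 6k^2 − 36kn − 36k + 2kn + 12n^2 + 12n)(3 + 4n + 9k)(6 − 3n − 9k)    [distributive law]
= (−33k + 30n + 18 − 6k^2 − 34kn + 12n^2)(3 + 4n + 9k)(6 − 3n − 9k)    [combine like terms]
= (−99k − 132kn − 297k^2 + 90n + 120n^2 + 270kn + 54 + 72n + 162k − 18k^2 − 24k^2n − 54k^3 − 102kn − 136kn^2 − 306k^2n + 36n^2 + 48n^3 + 108kn^2)(6 − 3n − 9k)    [distributive law]
= (63k + 36kn − 315k^2 + 162n + 156n^2 + 54 − 330k^2n − 54k^3 − 28kn^2 + 48n^3)(6 − 3n − 9k)    [combine like terms]
= 378k − 189kn − 567k^2 + 216kn − 108kn^2 − 324k^2n − 1890k^2 + 945k^2n + 2835k^3 + 972n − 486n^2 − 1458kn + 936n^2 − 468n^3 − 1404kn^2 + 324 − 162n − 486k − 1980k^2n + 990k^2n^2 + 2970k^3n − 324k^3 + 162k^3n + 486k^4 − 168kn^2 + 84kn^3 + 252k^2n^2 + 288n^3 − 144n^4 − 432kn^3    [distributive law]
= −108k − 1431kn − 2457k^2 − 1680kn^2 − 1359k^2n + 2511k^3 + 810n + 450n^2 − 180n^3 + 324 + 1242k^2n^2 + 3132k^3n + 486k^4 − 348kn^3 − 144n^4    [combine like terms]

−108k − 1431kn − 2457k^2 − 1680kn^2 − 1359k^2n + 2511k^3 + 810n + 450n^2 − 180n^3 + 324 + 1242k^2n^2 + 3132k^3n + 486k^4 − 348kn^3 − 144n^4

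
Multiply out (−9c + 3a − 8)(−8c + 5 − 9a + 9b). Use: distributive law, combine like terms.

(−9c + 3a − 8)(−8c + 5 − 9a + 9b)
= 72c^2 − 45c + 81ac − 81bc − 24ac + 15a − 27a^2 + 27ab + 64c − 40 + 72a − 72b    [distributive law]
= 72c^2 + 19c + 57ac − 81bc + 87a − 27a^2 + 27ab − 40 − 72b    [combine like terms]

72c^2 + 19c + 57ac − 81bc + 87a − 27a^2 + 27ab − 40 − 72b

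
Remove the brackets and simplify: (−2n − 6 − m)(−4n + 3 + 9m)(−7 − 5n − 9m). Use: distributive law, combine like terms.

(−2n − 6 − m)(−4n + 3 + 9m)(−7 − 5n − 9m)
= (8n^2 − 6n − 18mn + 24n − 18 − 54m + 4mn − 3m − 9m^2)(−7 − 5n − 9m)    [distributive law]
= (8n^2 + 18n − 14mn − 18 − 57m − 9m^2)(−7 − 5n − 9m)    [combine like terms]
= −56n^2 − 40n^3 − 72mn^2 − 126n − 90n^2 − 162mn + 98mn + 70mn^2 + 126m^2n + 126 + 90n + 162m + 399m + 285mn + 513m^2 + 63m^2 + 45m^2n + 81m^3    [distributive law]
= −146n^2 − 40n^3 − 2mn^2 − 36n + 221mn + 171m^2n + 126 + 561m + 576m^2 + 81m^3    [combine like terms]

−146n^2 − 40n^3 − 2mn^2 − 36n + 221mn + 171m^2n + 126 + 561m + 576m^2 + 81m^3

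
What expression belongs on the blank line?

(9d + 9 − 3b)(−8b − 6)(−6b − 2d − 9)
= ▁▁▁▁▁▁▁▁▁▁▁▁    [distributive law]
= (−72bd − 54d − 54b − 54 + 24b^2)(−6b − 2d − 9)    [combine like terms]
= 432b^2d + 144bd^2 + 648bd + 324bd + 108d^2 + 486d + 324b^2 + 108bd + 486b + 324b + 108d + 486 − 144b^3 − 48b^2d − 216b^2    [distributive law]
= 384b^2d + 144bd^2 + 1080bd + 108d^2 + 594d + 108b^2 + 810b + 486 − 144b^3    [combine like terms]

By distributive law:

(−72bd − 54d − 72b − 54 + 24b^2 + 18b)(−6b − 2d − 9)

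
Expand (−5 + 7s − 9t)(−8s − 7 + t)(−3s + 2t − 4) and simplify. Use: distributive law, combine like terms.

251s^2 − 508st − 69s − 162t − 140 + 152t^2 + 168s^3 − 349s^2t + 185st^2 − 18t^3

(−5 + 7s − 9t)(−8s − 7 + t)(−3s + 2t − 4)
= (40s + 35 − 5t − 56s^2 − 49s + 7st + 72st + 63t − 9t^2)(−3s + 2t − 4)    [distributive law]
= (−9s + 35 + 58t − 56s^2 + 79st − 9t^2)(−3s + 2t − 4)    [combine like terms]
= 27s^2 − 18st + 36s − 105s + 70t − 140 − 174st + 116t^2 − 232t + 168s^3 − 112s^2t + 224s^2 − 237s^2t + 158st^2 − 316st + 27st^2 − 18t^3 + 36t^2    [distributive law]
= 251s^2 − 508st − 69s − 162t − 140 + 152t^2 + 168s^3 − 349s^2t + 185st^2 − 18t^3    [combine like terms]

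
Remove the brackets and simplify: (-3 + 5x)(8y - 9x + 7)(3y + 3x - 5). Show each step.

(-3 + 5x)(8y - 9x + 7)(3y + 3x - 5)
= (-24y + 27x - 21 + 40xy - 45x² + 35x)(3y + 3x - 5)    [distributive law]
= (-24y + 62x - 21 + 40xy - 45x²)(3y + 3x - 5)    [combine like terms]
= -72y² - 72xy + 120y + 186xy + 186x² - 310x - 63y - 63x + 105 + 120xy² + 120x²y - 200xy - 135x²y - 135x³ + 225x²    [distributive law]
= -72y² - 86xy + 57y + 411x² - 373x + 105 + 120xy² - 15x²y - 135x³    [combine like terms]

-72y² - 86xy + 57y + 411x² - 373x + 105 + 120xy² - 15x²y - 135x³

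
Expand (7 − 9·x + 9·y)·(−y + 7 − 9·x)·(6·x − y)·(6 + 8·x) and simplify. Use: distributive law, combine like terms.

(7 − 9·x + 9·y)·(−y + 7 − 9·x)·(6·x − y)·(6 + 8·x)
= (−7·y + 49 − 63·x + 9·x·y − 63·x + 81·x^2 − 9·y^2 + 63·y − 81·x·y)·(6·x − y)·(6 + 8·x)    [distributive law]
= (56·y + 49 − 126·x − 72·x·y + 81·x^2 − 9·y^2)·(6·x − y)·(6 + 8·x)    [combine like terms]
= (336·x·y − 56·y^2 + 294·x − 49·y − 756·x^2 + 126·x·y − 432·x^2·y + 72·x·y^2 + 486·x^3 − 81·x^2·y − 54·x·y^2 + 9·y^3)·(6 + 8·x)    [distributive law]
= (462·x·y − 56·y^2 + 294·x − 49·y − 756·x^2 − 513·x^2·y + 18·x·y^2 + 486·x^3 + 9·y^3)·(6 + 8·x)    [combine like terms]
= 2772·x·y + 3696·x^2·y − 336·y^2 − 448·x·y^2 + 1764·x + 2352·x^2 − 294·y − 392·x·y − 4536·x^2 − 6048·x^3 − 3078·x^2·y − 4104·x^3·y + 108·x·y^2 + 144·x^2·y^2 + 2916·x^3 + 3888·x^4 + 54·y^3 + 72·x·y^3    [distributive law]
= 2380·x·y + 618·x^2·y − 336·y^2 − 340·x·y^2 + 1764·x − 2184·x^2 − 294·y − 3132·x^3 − 4104·x^3·y + 144·x^2·y^2 + 3888·x^4 + 54·y^3 + 72·x·y^3    [combine like terms]

2380·x·y + 618·x^2·y − 336·y^2 − 340·x·y^2 + 1764·x − 2184·x^2 − 294·y − 3132·x^3 − 4104·x^3·y + 144·x^2·y^2 + 3888·x^4 + 54·y^3 + 72·x·y^3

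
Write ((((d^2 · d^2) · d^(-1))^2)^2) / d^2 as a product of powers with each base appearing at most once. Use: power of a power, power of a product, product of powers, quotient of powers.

d^10

((((d^2 · d^2) · d^(-1))^2)^2) / d^2
= (((d^2 · d^2) · d^(-1))^4) / d^2    [power of a power]
= (((d^2 · d^2)^4) · ((d^(-1))^4)) / d^2    [power of a product]
= ((((d^2)^4) · ((d^2)^4)) · ((d^(-1))^4)) / d^2    [power of a product]
= ((d^8 · ((d^2)^4)) · ((d^(-1))^4)) / d^2    [power of a power]
= ((d^8 · d^8) · ((d^(-1))^4)) / d^2    [power of a power]
= (d^16 · ((d^(-1))^4)) / d^2    [product of powers]
= (d^16 · d^(-4)) / d^2    [power of a power]
= d^12 / d^2    [product of powers]
= d^10    [quotient of powers]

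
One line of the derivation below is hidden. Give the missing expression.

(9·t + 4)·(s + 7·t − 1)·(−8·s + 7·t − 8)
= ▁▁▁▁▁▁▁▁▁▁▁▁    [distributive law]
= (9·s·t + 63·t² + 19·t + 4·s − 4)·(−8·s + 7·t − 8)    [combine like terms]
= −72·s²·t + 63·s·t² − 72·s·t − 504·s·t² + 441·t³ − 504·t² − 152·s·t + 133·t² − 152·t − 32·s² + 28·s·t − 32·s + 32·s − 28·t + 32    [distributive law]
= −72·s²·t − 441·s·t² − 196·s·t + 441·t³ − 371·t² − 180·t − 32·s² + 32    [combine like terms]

Applying distributive law to the line above:

(9·s·t + 63·t² − 9·t + 4·s + 28·t − 4)·(−8·s + 7·t − 8)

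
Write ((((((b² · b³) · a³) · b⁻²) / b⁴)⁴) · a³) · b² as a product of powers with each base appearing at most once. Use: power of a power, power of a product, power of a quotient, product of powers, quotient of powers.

a¹⁵b⁻²

((((((b² · b³) · a³) · b⁻²) / b⁴)⁴) · a³) · b²
= ((((((b² · b³) · a³) · b⁻²)⁴) / ((b⁴)⁴)) · a³) · b²    [power of a quotient]
= ((((((b² · b³) · a³)⁴) · ((b⁻²)⁴)) / ((b⁴)⁴)) · a³) · b²    [power of a product]
= ((((((b² · b³)⁴) · ((a³)⁴)) · ((b⁻²)⁴)) / ((b⁴)⁴)) · a³) · b²    [power of a product]
= (((((((b²)⁴) · ((b³)⁴)) · ((a³)⁴)) · ((b⁻²)⁴)) / ((b⁴)⁴)) · a³) · b²    [power of a product]
= (((((b⁸ · ((b³)⁴)) · ((a³)⁴)) · ((b⁻²)⁴)) / ((b⁴)⁴)) · a³) · b²    [power of a power]
= (((((b⁸ · b¹²) · ((a³)⁴)) · ((b⁻²)⁴)) / ((b⁴)⁴)) · a³) · b²    [power of a power]
= ((((b²⁰ · ((a³)⁴)) · ((b⁻²)⁴)) / ((b⁴)⁴)) · a³) · b²    [product of powers]
= ((((b²⁰ · a¹²) · ((b⁻²)⁴)) / ((b⁴)⁴)) · a³) · b²    [power of a power]
= ((((b²⁰ · a¹²) · b⁻⁸) / ((b⁴)⁴)) · a³) · b²    [power of a power]
= ((((b²⁰ · a¹²) · b⁻⁸) / b¹⁶) · a³) · b²    [power of a power]
= a¹⁵b⁻²    [quotient of powers; product of powers]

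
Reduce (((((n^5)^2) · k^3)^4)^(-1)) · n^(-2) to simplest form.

k^(-12)n^(-42)

(((((n^5)^2) · k^3)^4)^(-1)) · n^(-2)
= ((((n^5)^2) · k^3)^(-4)) · n^(-2)    [power of a power]
= ((((n^5)^2)^(-4)) · ((k^3)^(-4))) · n^(-2)    [power of a product]
= (((n^5)^(-8)) · ((k^3)^(-4))) · n^(-2)    [power of a power]
= (n^(-40) · ((k^3)^(-4))) · n^(-2)    [power of a power]
= (n^(-40) · k^(-12)) · n^(-2)    [power of a power]
= k^(-12)n^(-42)    [product of powers]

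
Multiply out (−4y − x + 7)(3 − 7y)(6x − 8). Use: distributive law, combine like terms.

−422xy + 488y + 168xy^2 − 224y^2 − 18x^2 + 150x + 42x^2y − 168

(−4y − x + 7)(3 − 7y)(6x − 8)
= (−12y + 28y^2 − 3x + 7xy + 21 − 49y)(6x − 8)    [distributive law]
= (−61y + 28y^2 − 3x + 7xy + 21)(6x − 8)    [combine like terms]
= −366xy + 488y + 168xy^2 − 224y^2 − 18x^2 + 24x + 42x^2y − 56xy + 126x − 168    [distributive law]
= −422xy + 488y + 168xy^2 − 224y^2 − 18x^2 + 150x + 42x^2y − 168    [combine like terms]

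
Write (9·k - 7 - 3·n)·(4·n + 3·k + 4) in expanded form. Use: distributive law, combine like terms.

(9·k - 7 - 3·n)·(4·n + 3·k + 4)
= 36·k·n + 27·k^2 + 36·k - 28·n - 21·k - 28 - 12·n^2 - 9·k·n - 12·n    [distributive law]
= 27·k·n + 27·k^2 + 15·k - 40·n - 28 - 12·n^2    [combine like terms]

27·k·n + 27·k^2 + 15·k - 40·n - 28 - 12·n^2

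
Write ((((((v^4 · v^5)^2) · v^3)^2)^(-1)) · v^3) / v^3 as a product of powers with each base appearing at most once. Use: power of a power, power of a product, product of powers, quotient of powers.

((((((v^4 · v^5)^2) · v^3)^2)^(-1)) · v^3) / v^3
= (((((v^4 · v^5)^2) · v^3)^(-2)) · v^3) / v^3    [power of a power]
= (((((v^4 · v^5)^2)^(-2)) · ((v^3)^(-2))) · v^3) / v^3    [power of a product]
= ((((v^4 · v^5)^(-4)) · ((v^3)^(-2))) · v^3) / v^3    [power of a power]
= (((((v^4)^(-4)) · ((v^5)^(-4))) · ((v^3)^(-2))) · v^3) / v^3    [power of a product]
= (((v^(-16) · ((v^5)^(-4))) · ((v^3)^(-2))) · v^3) / v^3    [power of a power]
= (((v^(-16) · v^(-20)) · ((v^3)^(-2))) · v^3) / v^3    [power of a power]
= ((v^(-36) · ((v^3)^(-2))) · v^3) / v^3    [product of powers]
= ((v^(-36) · v^(-6)) · v^3) / v^3    [power of a power]
= (v^(-42) · v^3) / v^3    [product of powers]
= v^(-39) / v^3    [product of powers]
= v^(-42)    [quotient of powers]

v^(-42)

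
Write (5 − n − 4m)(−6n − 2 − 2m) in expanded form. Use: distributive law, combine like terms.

−28n − 10 − 2m + 6n^2 + 26mn + 8m^2

(5 − n − 4m)(−6n − 2 − 2m)
= −30n − 10 − 10m + 6n^2 + 2n + 2mn + 24mn + 8m + 8m^2    [distributive law]
= −28n − 10 − 2m + 6n^2 + 26mn + 8m^2    [combine like terms]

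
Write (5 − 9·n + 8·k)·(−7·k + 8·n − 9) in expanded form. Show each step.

−107·k + 121·n − 45 + 127·k·n − 72·n^2 − 56·k^2

(5 − 9·n + 8·k)·(−7·k + 8·n − 9)
= −35·k + 40·n − 45 + 63·k·n − 72·n^2 + 81·n − 56·k^2 + 64·k·n − 72·k    [distributive law]
= −107·k + 121·n − 45 + 127·k·n − 72·n^2 − 56·k^2    [combine like terms]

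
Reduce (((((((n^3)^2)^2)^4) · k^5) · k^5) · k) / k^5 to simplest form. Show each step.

k^6n^48

(((((((n^3)^2)^2)^4) · k^5) · k^5) · k) / k^5
= ((((((n^3)^2)^8) · k^5) · k^5) · k) / k^5    [power of a power]
= (((((n^3)^16) · k^5) · k^5) · k) / k^5    [power of a power]
= (((n^48 · k^5) · k^5) · k) / k^5    [power of a power]
= k^6n^48    [quotient of powers; product of powers]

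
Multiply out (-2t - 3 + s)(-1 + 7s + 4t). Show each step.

(-2t - 3 + s)(-1 + 7s + 4t)
= 2t - 14st - 8t² + 3 - 21s - 12t - s + 7s² + 4st    [distributive law]
= -10t - 10st - 8t² + 3 - 22s + 7s²    [combine like terms]

-10t - 10st - 8t² + 3 - 22s + 7s²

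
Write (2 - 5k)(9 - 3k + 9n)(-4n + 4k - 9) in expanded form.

-234n + 531k - 162 + 681kn - 339k² - 72n² - 240k²n + 60k³ + 180kn²

(2 - 5k)(9 - 3k + 9n)(-4n + 4k - 9)
= (18 - 6k + 18n - 45k + 15k² - 45kn)(-4n + 4k - 9)    [distributive law]
= (18 - 51k + 18n + 15k² - 45kn)(-4n + 4k - 9)    [combine like terms]
= -72n + 72k - 162 + 204kn - 204k² + 459k - 72n² + 72kn - 162n - 60k²n + 60k³ - 135k² + 180kn² - 180k²n + 405kn    [distributive law]
= -234n + 531k - 162 + 681kn - 339k² - 72n² - 240k²n + 60k³ + 180kn²    [combine like terms]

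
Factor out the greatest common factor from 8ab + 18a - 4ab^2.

8ab + 18a - 4ab^2
= 2(4ab + 9a - 2ab^2)    [factor out 2]
= 2a(4b + 9 - 2b^2)    [factor out a]

2a(4b + 9 - 2b^2)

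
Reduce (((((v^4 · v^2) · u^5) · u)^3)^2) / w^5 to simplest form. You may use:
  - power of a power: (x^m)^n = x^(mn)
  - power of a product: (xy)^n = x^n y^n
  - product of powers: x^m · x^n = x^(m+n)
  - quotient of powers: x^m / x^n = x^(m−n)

u^36·v^36·w^(-5)

(((((v^4 · v^2) · u^5) · u)^3)^2) / w^5
= ((((v^4 · v^2) · u^5) · u)^6) / w^5    [power of a power]
= ((((v^4 · v^2) · u^5)^6) · (u^6)) / w^5    [power of a product]
= ((((v^4 · v^2)^6) · ((u^5)^6)) · (u^6)) / w^5    [power of a product]
= (((((v^4)^6) · ((v^2)^6)) · ((u^5)^6)) · (u^6)) / w^5    [power of a product]
= (((v^24 · ((v^2)^6)) · ((u^5)^6)) · (u^6)) / w^5    [power of a power]
= (((v^24 · v^12) · ((u^5)^6)) · (u^6)) / w^5    [power of a power]
= ((v^36 · ((u^5)^6)) · (u^6)) / w^5    [product of powers]
= ((v^36 · u^30) · (u^6)) / w^5    [power of a power]
= u^36·v^36·w^(-5)    [quotient of powers; product of powers]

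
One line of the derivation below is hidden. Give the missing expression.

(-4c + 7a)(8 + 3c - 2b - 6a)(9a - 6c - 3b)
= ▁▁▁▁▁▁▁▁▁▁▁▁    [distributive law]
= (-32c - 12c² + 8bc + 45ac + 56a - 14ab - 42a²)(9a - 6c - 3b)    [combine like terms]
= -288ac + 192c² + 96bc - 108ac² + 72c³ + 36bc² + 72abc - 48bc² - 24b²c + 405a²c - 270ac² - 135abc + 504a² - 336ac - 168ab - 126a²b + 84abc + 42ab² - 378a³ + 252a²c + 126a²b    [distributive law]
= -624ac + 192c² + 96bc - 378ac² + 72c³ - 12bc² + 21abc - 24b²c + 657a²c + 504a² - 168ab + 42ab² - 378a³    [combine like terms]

After distributive law, the bracketed line is:

(-32c - 12c² + 8bc + 24ac + 56a + 21ac - 14ab - 42a²)(9a - 6c - 3b)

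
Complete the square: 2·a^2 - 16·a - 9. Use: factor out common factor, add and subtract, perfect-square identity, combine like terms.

2(a - 4)^2 - 41

2·a^2 - 16·a - 9
= 2(a^2 - 8·a) - 9    [factor out 2 from the a-terms]
= 2(a^2 - 8·a + 16 - 16) - 9    [add and subtract 16 inside the bracket]
= 2(a - 4)^2 - 32 - 9    [perfect-square identity]
= 2(a - 4)^2 - 41    [combine constants]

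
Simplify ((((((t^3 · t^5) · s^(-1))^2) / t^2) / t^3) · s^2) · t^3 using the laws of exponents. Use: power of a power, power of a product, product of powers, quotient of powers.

((((((t^3 · t^5) · s^(-1))^2) / t^2) / t^3) · s^2) · t^3
= ((((((t^3 · t^5)^2) · ((s^(-1))^2)) / t^2) / t^3) · s^2) · t^3    [power of a product]
= (((((((t^3)^2) · ((t^5)^2)) · ((s^(-1))^2)) / t^2) / t^3) · s^2) · t^3    [power of a product]
= (((((t^6 · ((t^5)^2)) · ((s^(-1))^2)) / t^2) / t^3) · s^2) · t^3    [power of a power]
= (((((t^6 · t^10) · ((s^(-1))^2)) / t^2) / t^3) · s^2) · t^3    [power of a power]
= ((((t^16 · ((s^(-1))^2)) / t^2) / t^3) · s^2) · t^3    [product of powers]
= ((((t^16 · s^(-2)) / t^2) / t^3) · s^2) · t^3    [power of a power]
= t^14    [quotient of powers; product of powers]

t^14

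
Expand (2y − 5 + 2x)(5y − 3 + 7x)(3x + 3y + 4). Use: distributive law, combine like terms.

102xy^2 + 30y^3 − 53y^2 − 120xy − 79y + 114x^2y − 119x + 60 − 67x^2 + 42x^3

(2y − 5 + 2x)(5y − 3 + 7x)(3x + 3y + 4)
= (10y^2 − 6y + 14xy − 25y + 15 − 35x + 10xy − 6x + 14x^2)(3x + 3y + 4)    [distributive law]
= (10y^2 − 31y + 24xy + 15 − 41x + 14x^2)(3x + 3y + 4)    [combine like terms]
= 30xy^2 + 30y^3 + 40y^2 − 93xy − 93y^2 − 124y + 72x^2y + 72xy^2 + 96xy + 45x + 45y + 60 − 123x^2 − 123xy − 164x + 42x^3 + 42x^2y + 56x^2    [distributive law]
= 102xy^2 + 30y^3 − 53y^2 − 120xy − 79y + 114x^2y − 119x + 60 − 67x^2 + 42x^3    [combine like terms]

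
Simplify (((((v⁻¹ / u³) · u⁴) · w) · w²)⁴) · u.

(((((v⁻¹ / u³) · u⁴) · w) · w²)⁴) · u
= (((((v⁻¹ / u³) · u⁴) · w)⁴) · ((w²)⁴)) · u    [power of a product]
= (((((v⁻¹ / u³) · u⁴)⁴) · (w⁴)) · ((w²)⁴)) · u    [power of a product]
= (((((v⁻¹ / u³)⁴) · ((u⁴)⁴)) · (w⁴)) · ((w²)⁴)) · u    [power of a product]
= ((((((v⁻¹)⁴) / ((u³)⁴)) · ((u⁴)⁴)) · (w⁴)) · ((w²)⁴)) · u    [power of a quotient]
= ((((v⁻⁴ / ((u³)⁴)) · ((u⁴)⁴)) · (w⁴)) · ((w²)⁴)) · u    [power of a power]
= ((((v⁻⁴ / u¹²) · ((u⁴)⁴)) · (w⁴)) · ((w²)⁴)) · u    [power of a power]
= ((((v⁻⁴ / u¹²) · u¹⁶) · (w⁴)) · ((w²)⁴)) · u    [power of a power]
= ((((v⁻⁴ / u¹²) · u¹⁶) · w⁴) · w⁸) · u    [power of a power]
= u⁵v⁻⁴w¹²    [quotient of powers; product of powers]

u⁵v⁻⁴w¹²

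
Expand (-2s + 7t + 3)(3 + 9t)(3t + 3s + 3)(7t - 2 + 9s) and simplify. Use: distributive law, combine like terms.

3231st² + 1458st + 630s²t + 117s² - 162s³ + 225s + 2646st³ + 837s²t² - 486s³t + 1953t³ + 531t² - 153t + 1323t⁴ - 54

(-2s + 7t + 3)(3 + 9t)(3t + 3s + 3)(7t - 2 + 9s)
= (-6s - 18st + 21t + 63t² + 9 + 27t)(3t + 3s + 3)(7t - 2 + 9s)    [distributive law]
= (-6s - 18st + 48t + 63t² + 9)(3t + 3s + 3)(7t - 2 + 9s)    [combine like terms]
= (-18st - 18s² - 18s - 54st² - 54s²t - 54st + 144t² + 144st + 144t + 189t³ + 189st² + 189t² + 27t + 27s + 27)(7t - 2 + 9s)    [distributive law]
= (72st - 18s² + 9s + 135st² - 54s²t + 333t² + 171t + 189t³ + 27)(7t - 2 + 9s)    [combine like terms]
= 504st² - 144st + 648s²t - 126s²t + 36s² - 162s³ + 63st - 18s + 81s² + 945st³ - 270st² + 1215s²t² - 378s²t² + 108s²t - 486s³t + 2331t³ - 666t² + 2997st² + 1197t² - 342t + 1539st + 1323t⁴ - 378t³ + 1701st³ + 189t - 54 + 243s    [distributive law]
= 3231st² + 1458st + 630s²t + 117s² - 162s³ + 225s + 2646st³ + 837s²t² - 486s³t + 1953t³ + 531t² - 153t + 1323t⁴ - 54    [combine like terms]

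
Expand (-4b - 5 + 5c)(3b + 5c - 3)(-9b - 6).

108b^3 + 99b^2 + 45b^2c + 390bc - 117b + 240c - 90 - 225bc^2 - 150c^2

(-4b - 5 + 5c)(3b + 5c - 3)(-9b - 6)
= (-12b^2 - 20bc + 12b - 15b - 25c + 15 + 15bc + 25c^2 - 15c)(-9b - 6)    [distributive law]
= (-12b^2 - 5bc - 3b - 40c + 15 + 25c^2)(-9b - 6)    [combine like terms]
= 108b^3 + 72b^2 + 45b^2c + 30bc + 27b^2 + 18b + 360bc + 240c - 135b - 90 - 225bc^2 - 150c^2    [distributive law]
= 108b^3 + 99b^2 + 45b^2c + 390bc - 117b + 240c - 90 - 225bc^2 - 150c^2    [combine like terms]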